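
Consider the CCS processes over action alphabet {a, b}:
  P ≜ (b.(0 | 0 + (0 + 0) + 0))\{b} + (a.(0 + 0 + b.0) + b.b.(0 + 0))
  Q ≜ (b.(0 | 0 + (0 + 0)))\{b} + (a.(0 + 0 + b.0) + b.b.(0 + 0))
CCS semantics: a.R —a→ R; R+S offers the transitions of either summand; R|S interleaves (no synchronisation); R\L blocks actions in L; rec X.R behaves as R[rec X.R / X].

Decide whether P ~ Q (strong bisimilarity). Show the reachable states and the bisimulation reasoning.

P ~ Q

P's transition system — 5 states:
  p0 = (b.(0 | 0 + (0 + 0) + 0))\{b} + (a.(0 + 0 + b.0) + b.b.(0 + 0)) :: -a-> p1, -b-> p2
  p1 = 0 + 0 + b.0 :: -b-> p3
  p2 = b.(0 + 0) :: -b-> p4
  p3 = 0 :: deadlocked
  p4 = 0 + 0 :: deadlocked
Q's transition system — 5 states:
  q0 = (b.(0 | 0 + (0 + 0)))\{b} + (a.(0 + 0 + b.0) + b.b.(0 + 0)) :: -a-> q1, -b-> q2
  q1 = 0 + 0 + b.0 :: -b-> q3
  q2 = b.(0 + 0) :: -b-> q4
  q3 = 0 :: deadlocked
  q4 = 0 + 0 :: deadlocked
Partition-refinement fixed point:
  B0 = {p0, q0}
  B1 = {p1, p2, q1, q2}
  B2 = {p3, p4, q3, q4}
p0 ∈ B0, q0 ∈ B0 → same block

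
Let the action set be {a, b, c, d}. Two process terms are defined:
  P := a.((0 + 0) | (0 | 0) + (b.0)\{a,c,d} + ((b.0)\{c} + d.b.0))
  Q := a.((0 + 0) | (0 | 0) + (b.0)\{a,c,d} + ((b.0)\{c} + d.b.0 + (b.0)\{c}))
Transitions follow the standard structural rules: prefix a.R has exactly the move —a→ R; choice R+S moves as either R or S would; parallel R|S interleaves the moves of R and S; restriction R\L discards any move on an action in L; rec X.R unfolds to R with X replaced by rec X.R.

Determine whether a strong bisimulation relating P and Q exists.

LTS(P): 6 reachable states
  p0 = a.((0 + 0) | (0 | 0) + (b.0)\{a,c,d} + ((b.0)\{c} + d.b.0)) :: —a→ p1
  p1 = (0 + 0) | (0 | 0) + (b.0)\{a,c,d} + ((b.0)\{c} + d.b.0) :: —b→ p2, —b→ p3, —d→ p4
  p2 = 0\{a,c,d} :: ∅
  p3 = 0\{c} :: ∅
  p4 = b.0 :: —b→ p5
  p5 = 0 :: ∅
LTS(Q): 6 reachable states
  q0 = a.((0 + 0) | (0 | 0) + (b.0)\{a,c,d} + ((b.0)\{c} + d.b.0 + (b.0)\{c})) :: —a→ q1
  q1 = (0 + 0) | (0 | 0) + (b.0)\{a,c,d} + ((b.0)\{c} + d.b.0 + (b.0)\{c}) :: —b→ q2, —b→ q3, —d→ q4
  q2 = 0\{a,c,d} :: ∅
  q3 = 0\{c} :: ∅
  q4 = b.0 :: —b→ q5
  q5 = 0 :: ∅
Partition-refinement fixed point:
  B0 = {p0, q0}
  B1 = {p1, q1}
  B2 = {p2, p3, p5, q2, q3, q5}
  B3 = {p4, q4}
p0 ∈ B0, q0 ∈ B0 → same block

YES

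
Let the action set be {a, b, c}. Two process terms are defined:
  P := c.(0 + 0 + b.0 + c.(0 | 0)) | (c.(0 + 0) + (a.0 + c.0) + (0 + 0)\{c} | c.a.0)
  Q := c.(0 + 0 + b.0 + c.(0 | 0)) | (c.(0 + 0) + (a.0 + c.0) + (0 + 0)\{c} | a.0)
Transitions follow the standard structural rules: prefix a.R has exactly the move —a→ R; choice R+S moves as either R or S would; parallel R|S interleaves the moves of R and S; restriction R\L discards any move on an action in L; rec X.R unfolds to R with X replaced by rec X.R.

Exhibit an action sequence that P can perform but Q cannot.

cacb

Reachable graph of P (20 states):
  m0 = c.(0 + 0 + b.0 + c.(0 | 0)) | (c.(0 + 0) + (a.0 + c.0) + (0 + 0)\{c} | c.a.0) ⊢ --a--▸ m1, --c--▸ m1, --c--▸ m2, --c--▸ m3, --c--▸ m4
  m1 = c.(0 + 0 + b.0 + c.(0 | 0)) | 0 ⊢ --c--▸ m5
  m2 = (0 + 0 + b.0 + c.(0 | 0)) | (c.(0 + 0) + (a.0 + c.0) + (0 + 0)\{c} | c.a.0) ⊢ --a--▸ m5, --b--▸ m6, --c--▸ m5, --c--▸ m7, --c--▸ m8, --c--▸ m9
  m3 = c.(0 + 0 + b.0 + c.(0 | 0)) | ((0 + 0)\{c} | a.0) ⊢ --a--▸ m10, --c--▸ m7
  m4 = c.(0 + 0 + b.0 + c.(0 | 0)) | (0 + 0) ⊢ --c--▸ m8
  m5 = (0 + 0 + b.0 + c.(0 | 0)) | 0 ⊢ --b--▸ m11, --c--▸ m12
  m6 = 0 | (c.(0 + 0) + (a.0 + c.0) + (0 + 0)\{c} | c.a.0) ⊢ --a--▸ m11, --c--▸ m11, --c--▸ m13, --c--▸ m14
  m7 = (0 + 0 + b.0 + c.(0 | 0)) | ((0 + 0)\{c} | a.0) ⊢ --a--▸ m15, --b--▸ m13, --c--▸ m16
  m8 = (0 + 0 + b.0 + c.(0 | 0)) | (0 + 0) ⊢ --b--▸ m14, --c--▸ m17
  m9 = 0 | 0 | (c.(0 + 0) + (a.0 + c.0) + (0 + 0)\{c} | c.a.0) ⊢ --a--▸ m12, --c--▸ m12, --c--▸ m16, --c--▸ m17
  m10 = c.(0 + 0 + b.0 + c.(0 | 0)) | ((0 + 0)\{c} | 0) ⊢ --c--▸ m15
  m11 = 0 | 0 ⊢ deadlocked
  m12 = 0 | 0 | 0 ⊢ deadlocked
  m13 = 0 | ((0 + 0)\{c} | a.0) ⊢ --a--▸ m18
  m14 = 0 | (0 + 0) ⊢ deadlocked
  m15 = (0 + 0 + b.0 + c.(0 | 0)) | ((0 + 0)\{c} | 0) ⊢ --b--▸ m18, --c--▸ m19
  m16 = 0 | 0 | ((0 + 0)\{c} | a.0) ⊢ --a--▸ m19
  m17 = 0 | 0 | (0 + 0) ⊢ deadlocked
  m18 = 0 | ((0 + 0)\{c} | 0) ⊢ deadlocked
  m19 = 0 | 0 | ((0 + 0)\{c} | 0) ⊢ deadlocked
Reachable graph of Q (16 states):
  n0 = c.(0 + 0 + b.0 + c.(0 | 0)) | (c.(0 + 0) + (a.0 + c.0) + (0 + 0)\{c} | a.0) ⊢ --a--▸ n1, --a--▸ n2, --c--▸ n2, --c--▸ n3, --c--▸ n4
  n1 = c.(0 + 0 + b.0 + c.(0 | 0)) | ((0 + 0)\{c} | 0) ⊢ --c--▸ n5
  n2 = c.(0 + 0 + b.0 + c.(0 | 0)) | 0 ⊢ --c--▸ n6
  n3 = (0 + 0 + b.0 + c.(0 | 0)) | (c.(0 + 0) + (a.0 + c.0) + (0 + 0)\{c} | a.0) ⊢ --a--▸ n5, --a--▸ n6, --b--▸ n7, --c--▸ n6, --c--▸ n8, --c--▸ n9
  n4 = c.(0 + 0 + b.0 + c.(0 | 0)) | (0 + 0) ⊢ --c--▸ n8
  n5 = (0 + 0 + b.0 + c.(0 | 0)) | ((0 + 0)\{c} | 0) ⊢ --b--▸ n10, --c--▸ n11
  n6 = (0 + 0 + b.0 + c.(0 | 0)) | 0 ⊢ --b--▸ n12, --c--▸ n13
  n7 = 0 | (c.(0 + 0) + (a.0 + c.0) + (0 + 0)\{c} | a.0) ⊢ --a--▸ n10, --a--▸ n12, --c--▸ n12, --c--▸ n14
  n8 = (0 + 0 + b.0 + c.(0 | 0)) | (0 + 0) ⊢ --b--▸ n14, --c--▸ n15
  n9 = 0 | 0 | (c.(0 + 0) + (a.0 + c.0) + (0 + 0)\{c} | a.0) ⊢ --a--▸ n11, --a--▸ n13, --c--▸ n13, --c--▸ n15
  n10 = 0 | ((0 + 0)\{c} | 0) ⊢ deadlocked
  n11 = 0 | 0 | ((0 + 0)\{c} | 0) ⊢ deadlocked
  n12 = 0 | 0 ⊢ deadlocked
  n13 = 0 | 0 | 0 ⊢ deadlocked
  n14 = 0 | (0 + 0) ⊢ deadlocked
  n15 = 0 | 0 | (0 + 0) ⊢ deadlocked
Executing cacb from P (initial set {m0}):
  step 1 (c): {m1, m2, m3, m4}
  step 2 (a): {m10, m5}
  step 3 (c): {m12, m15}
  step 4 (b): {m18}
  ✓ P
Executing cacb from Q (initial set {n0}):
  step 1 (c): {n2, n3, n4}
  step 2 (a): {n5, n6}
  step 3 (c): {n11, n13}
  step 4 (b): ∅  — Q cannot continue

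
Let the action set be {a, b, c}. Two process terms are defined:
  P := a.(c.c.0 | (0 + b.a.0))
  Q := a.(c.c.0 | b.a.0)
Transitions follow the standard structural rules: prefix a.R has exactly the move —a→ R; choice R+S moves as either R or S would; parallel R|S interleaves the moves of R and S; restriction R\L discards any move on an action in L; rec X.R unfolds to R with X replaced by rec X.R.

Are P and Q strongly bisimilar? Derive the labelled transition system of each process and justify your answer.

P's transition system — 10 states:
  p0 = a.(c.c.0 | (0 + b.a.0)) :: ··a··> p1
  p1 = c.c.0 | (0 + b.a.0) :: ··b··> p2, ··c··> p3
  p2 = c.c.0 | a.0 :: ··a··> p4, ··c··> p5
  p3 = c.0 | (0 + b.a.0) :: ··b··> p5, ··c··> p6
  p4 = c.c.0 | 0 :: ··c··> p7
  p5 = c.0 | a.0 :: ··a··> p7, ··c··> p8
  p6 = 0 | (0 + b.a.0) :: ··b··> p8
  p7 = c.0 | 0 :: ··c··> p9
  p8 = 0 | a.0 :: ··a··> p9
  p9 = 0 | 0 :: ∅
Q's transition system — 10 states:
  q0 = a.(c.c.0 | b.a.0) :: ··a··> q1
  q1 = c.c.0 | b.a.0 :: ··b··> q2, ··c··> q3
  q2 = c.c.0 | a.0 :: ··a··> q4, ··c··> q5
  q3 = c.0 | b.a.0 :: ··b··> q5, ··c··> q6
  q4 = c.c.0 | 0 :: ··c··> q7
  q5 = c.0 | a.0 :: ··a··> q7, ··c··> q8
  q6 = 0 | b.a.0 :: ··b··> q8
  q7 = c.0 | 0 :: ··c··> q9
  q8 = 0 | a.0 :: ··a··> q9
  q9 = 0 | 0 :: ∅
Coarsest stable partition (strong bisimilarity classes):
  B0 = {p0, q0}
  B1 = {p1, q1}
  B2 = {p3, q3}
  B3 = {p5, q5}
  B4 = {p7, q7}
  B5 = {p9, q9}
  B6 = {p8, q8}
  B7 = {p6, q6}
  B8 = {p2, q2}
  B9 = {p4, q4}
p0 ∈ B0, q0 ∈ B0 → same block

YES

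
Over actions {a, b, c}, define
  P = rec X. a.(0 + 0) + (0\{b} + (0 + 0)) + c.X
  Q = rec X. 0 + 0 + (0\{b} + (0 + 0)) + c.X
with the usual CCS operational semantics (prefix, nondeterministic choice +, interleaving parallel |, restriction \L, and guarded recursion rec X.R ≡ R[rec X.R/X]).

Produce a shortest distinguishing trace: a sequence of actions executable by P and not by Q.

a

P's transition system — 2 states:
  u0 = rec X. a.(0 + 0) + (0\{b} + (0 + 0)) + c.X ⊢ -a-> u1, -c-> u0
  u1 = 0 + 0 ⊢ ·
Q's transition system — 1 states:
  v0 = rec X. 0 + 0 + (0\{b} + (0 + 0)) + c.X ⊢ -c-> v0
Run σ = ⟨a⟩ on P: start {u0}
  after a @ step 1: {u1}
  ✓ P
Run σ = ⟨a⟩ on Q: start {v0}
  after a @ step 1: ∅  — Q cannot continue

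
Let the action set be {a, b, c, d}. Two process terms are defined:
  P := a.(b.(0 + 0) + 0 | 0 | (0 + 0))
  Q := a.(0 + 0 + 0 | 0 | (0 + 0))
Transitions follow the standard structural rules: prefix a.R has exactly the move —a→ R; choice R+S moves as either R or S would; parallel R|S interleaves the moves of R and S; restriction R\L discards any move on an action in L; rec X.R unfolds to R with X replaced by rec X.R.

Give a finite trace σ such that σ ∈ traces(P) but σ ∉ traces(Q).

ab

P's transition system — 3 states:
  u0 = a.(b.(0 + 0) + 0 | 0 | (0 + 0)) has moves ··a··> u1
  u1 = b.(0 + 0) + 0 | 0 | (0 + 0) has moves ··b··> u2
  u2 = 0 + 0 has moves stopped
Q's transition system — 2 states:
  v0 = a.(0 + 0 + 0 | 0 | (0 + 0)) has moves ··a··> v1
  v1 = 0 + 0 + 0 | 0 | (0 + 0) has moves stopped
Run σ = ⟨ab⟩ on P: start {u0}
  after a @ step 1: {u1}
  after b @ step 2: {u2}
  P completes σ.
Run σ = ⟨ab⟩ on Q: start {v0}
  after a @ step 1: {v1}
  after b @ step 2: no successor for Q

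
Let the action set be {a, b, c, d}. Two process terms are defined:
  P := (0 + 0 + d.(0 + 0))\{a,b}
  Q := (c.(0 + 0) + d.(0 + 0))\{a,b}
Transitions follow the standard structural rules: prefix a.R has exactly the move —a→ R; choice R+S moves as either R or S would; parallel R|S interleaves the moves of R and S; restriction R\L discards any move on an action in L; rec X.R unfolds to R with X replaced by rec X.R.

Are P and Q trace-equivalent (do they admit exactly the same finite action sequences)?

LTS(P): 2 reachable states
  s0 = (0 + 0 + d.(0 + 0))\{a,b} ⊢ -d-> s1
  s1 = (0 + 0)\{a,b} ⊢ stopped
LTS(Q): 2 reachable states
  t0 = (c.(0 + 0) + d.(0 + 0))\{a,b} ⊢ -c-> t1, -d-> t1
  t1 = (0 + 0)\{a,b} ⊢ stopped
Run σ = ⟨c⟩ on Q: start {t0}
  after c @ step 1: {t1}
  Q completes σ.
Run σ = ⟨c⟩ on P: start {s0}
  after c @ step 1: ∅ (P stuck)

traces(P) ≠ traces(Q) — witness ⟨c⟩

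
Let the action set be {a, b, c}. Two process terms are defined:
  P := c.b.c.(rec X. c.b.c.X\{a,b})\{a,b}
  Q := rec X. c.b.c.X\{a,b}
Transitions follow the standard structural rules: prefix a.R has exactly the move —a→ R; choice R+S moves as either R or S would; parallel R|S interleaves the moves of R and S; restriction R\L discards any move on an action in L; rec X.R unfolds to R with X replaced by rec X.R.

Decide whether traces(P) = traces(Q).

P's transition system — 5 states:
  u0 = c.b.c.(rec X. c.b.c.X\{a,b})\{a,b} | —c→ u1
  u1 = b.c.(rec X. c.b.c.X\{a,b})\{a,b} | —b→ u2
  u2 = c.(rec X. c.b.c.X\{a,b})\{a,b} | —c→ u3
  u3 = (rec X. c.b.c.X\{a,b})\{a,b} | —c→ u4
  u4 = (b.c.(rec X. c.b.c.X\{a,b})\{a,b})\{a,b} | (no moves)
Q's transition system — 5 states:
  v0 = rec X. c.b.c.X\{a,b} | —c→ v1
  v1 = b.c.(rec X. c.b.c.X\{a,b})\{a,b} | —b→ v2
  v2 = c.(rec X. c.b.c.X\{a,b})\{a,b} | —c→ v3
  v3 = (rec X. c.b.c.X\{a,b})\{a,b} | —c→ v4
  v4 = (b.c.(rec X. c.b.c.X\{a,b})\{a,b})\{a,b} | (no moves)
Bisimilarity quotient blocks:
  B0 = {u0, v0}
  B1 = {u1, v1}
  B2 = {u2, v2}
  B3 = {u3, v3}
  B4 = {u4, v4}
u0 ∈ B0, v0 ∈ B0 → same block
Bisimilar ⇒ trace-equivalent.

YES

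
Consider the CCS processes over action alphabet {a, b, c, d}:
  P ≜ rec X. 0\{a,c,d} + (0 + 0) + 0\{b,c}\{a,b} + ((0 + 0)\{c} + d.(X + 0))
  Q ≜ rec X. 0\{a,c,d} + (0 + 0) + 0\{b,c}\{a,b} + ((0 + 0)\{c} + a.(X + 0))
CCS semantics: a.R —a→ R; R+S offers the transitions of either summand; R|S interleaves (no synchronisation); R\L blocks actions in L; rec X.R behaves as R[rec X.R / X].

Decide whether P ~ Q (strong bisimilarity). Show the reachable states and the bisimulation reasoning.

Reachable graph of P (2 states):
  s0 = rec X. 0\{a,c,d} + (0 + 0) + 0\{b,c}\{a,b} + ((0 + 0)\{c} + d.(X + 0)) | --d--▸ s1
  s1 = (rec X. 0\{a,c,d} + (0 + 0) + 0\{b,c}\{a,b} + ((0 + 0)\{c} + d.(X + 0))) + 0 | --d--▸ s1
Reachable graph of Q (2 states):
  t0 = rec X. 0\{a,c,d} + (0 + 0) + 0\{b,c}\{a,b} + ((0 + 0)\{c} + a.(X + 0)) | --a--▸ t1
  t1 = (rec X. 0\{a,c,d} + (0 + 0) + 0\{b,c}\{a,b} + ((0 + 0)\{c} + a.(X + 0))) + 0 | --a--▸ t1
Partition-refinement fixed point:
  B0 = {s0, s1}
  B1 = {t0, t1}
s0 ∈ B0, t0 ∈ B1 → different blocks

not bisimilar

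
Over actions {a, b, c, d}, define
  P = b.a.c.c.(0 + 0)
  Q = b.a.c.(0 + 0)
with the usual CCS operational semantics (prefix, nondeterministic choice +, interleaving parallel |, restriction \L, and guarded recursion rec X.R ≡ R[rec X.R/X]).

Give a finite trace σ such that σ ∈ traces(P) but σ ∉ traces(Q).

Reachable graph of P (5 states):
  m0 = b.a.c.c.(0 + 0) ⊢ --b--▸ m1
  m1 = a.c.c.(0 + 0) ⊢ --a--▸ m2
  m2 = c.c.(0 + 0) ⊢ --c--▸ m3
  m3 = c.(0 + 0) ⊢ --c--▸ m4
  m4 = 0 + 0 ⊢ ∅
Reachable graph of Q (4 states):
  n0 = b.a.c.(0 + 0) ⊢ --b--▸ n1
  n1 = a.c.(0 + 0) ⊢ --a--▸ n2
  n2 = c.(0 + 0) ⊢ --c--▸ n3
  n3 = 0 + 0 ⊢ ∅
Run σ = ⟨bacc⟩ on P: start {m0}
  [1] b ⇒ {m1}
  [2] a ⇒ {m2}
  [3] c ⇒ {m3}
  [4] c ⇒ {m4}
  P completes σ.
Run σ = ⟨bacc⟩ on Q: start {n0}
  [1] b ⇒ {n1}
  [2] a ⇒ {n2}
  [3] c ⇒ {n3}
  [4] c ⇒ no successor for Q

bacc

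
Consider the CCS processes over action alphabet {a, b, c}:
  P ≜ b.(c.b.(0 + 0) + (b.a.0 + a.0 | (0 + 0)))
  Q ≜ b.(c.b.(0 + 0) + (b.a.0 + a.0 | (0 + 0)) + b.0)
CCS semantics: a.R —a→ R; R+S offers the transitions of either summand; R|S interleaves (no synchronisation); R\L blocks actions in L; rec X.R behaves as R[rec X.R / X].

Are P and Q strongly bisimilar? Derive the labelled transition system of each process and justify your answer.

LTS(P): 7 reachable states
  s0 = b.(c.b.(0 + 0) + (b.a.0 + a.0 | (0 + 0))) :: =b=> s1
  s1 = c.b.(0 + 0) + (b.a.0 + a.0 | (0 + 0)) :: =a=> s2, =b=> s3, =c=> s4
  s2 = 0 | (0 + 0) :: ∅
  s3 = a.0 :: =a=> s5
  s4 = b.(0 + 0) :: =b=> s6
  s5 = 0 :: ∅
  s6 = 0 + 0 :: ∅
LTS(Q): 7 reachable states
  t0 = b.(c.b.(0 + 0) + (b.a.0 + a.0 | (0 + 0)) + b.0) :: =b=> t1
  t1 = c.b.(0 + 0) + (b.a.0 + a.0 | (0 + 0)) + b.0 :: =a=> t2, =b=> t3, =b=> t4, =c=> t5
  t2 = 0 | (0 + 0) :: ∅
  t3 = 0 :: ∅
  t4 = a.0 :: =a=> t3
  t5 = b.(0 + 0) :: =b=> t6
  t6 = 0 + 0 :: ∅
Coarsest stable partition (strong bisimilarity classes):
  B0 = {s0}
  B1 = {s1}
  B2 = {s4, t5}
  B3 = {s2, s5, s6, t2, t3, t6}
  B4 = {s3, t4}
  B5 = {t0}
  B6 = {t1}
s0 ∈ B0, t0 ∈ B5 → different blocks

not bisimilar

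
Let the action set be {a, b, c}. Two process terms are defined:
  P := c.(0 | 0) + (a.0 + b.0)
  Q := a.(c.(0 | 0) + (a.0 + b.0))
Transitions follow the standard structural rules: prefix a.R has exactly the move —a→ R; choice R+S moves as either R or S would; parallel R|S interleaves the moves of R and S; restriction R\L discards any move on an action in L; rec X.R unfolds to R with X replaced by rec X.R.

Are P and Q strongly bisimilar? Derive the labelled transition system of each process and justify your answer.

P ≁ Q

LTS(P): 3 reachable states
  p0 = c.(0 | 0) + (a.0 + b.0) | --a--▸ p1, --b--▸ p1, --c--▸ p2
  p1 = 0 | ·
  p2 = 0 | 0 | ·
LTS(Q): 4 reachable states
  q0 = a.(c.(0 | 0) + (a.0 + b.0)) | --a--▸ q1
  q1 = c.(0 | 0) + (a.0 + b.0) | --a--▸ q2, --b--▸ q2, --c--▸ q3
  q2 = 0 | ·
  q3 = 0 | 0 | ·
Bisimilarity quotient blocks:
  B0 = {p0, q1}
  B1 = {p1, p2, q2, q3}
  B2 = {q0}
p0 ∈ B0, q0 ∈ B2 → different blocks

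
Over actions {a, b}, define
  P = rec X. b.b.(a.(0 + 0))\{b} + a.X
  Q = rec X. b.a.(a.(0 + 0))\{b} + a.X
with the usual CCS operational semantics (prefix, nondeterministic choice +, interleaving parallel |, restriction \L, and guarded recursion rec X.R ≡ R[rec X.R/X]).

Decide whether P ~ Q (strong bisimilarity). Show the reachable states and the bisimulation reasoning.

LTS(P): 4 reachable states
  u0 = rec X. b.b.(a.(0 + 0))\{b} + a.X has moves —a→ u0, —b→ u1
  u1 = b.(a.(0 + 0))\{b} has moves —b→ u2
  u2 = (a.(0 + 0))\{b} has moves —a→ u3
  u3 = (0 + 0)\{b} has moves ·
LTS(Q): 4 reachable states
  v0 = rec X. b.a.(a.(0 + 0))\{b} + a.X has moves —a→ v0, —b→ v1
  v1 = a.(a.(0 + 0))\{b} has moves —a→ v2
  v2 = (a.(0 + 0))\{b} has moves —a→ v3
  v3 = (0 + 0)\{b} has moves ·
Coarsest stable partition (strong bisimilarity classes):
  B0 = {u0}
  B1 = {u1}
  B2 = {u2, v2}
  B3 = {u3, v3}
  B4 = {v0}
  B5 = {v1}
u0 ∈ B0, v0 ∈ B4 → different blocks

not bisimilar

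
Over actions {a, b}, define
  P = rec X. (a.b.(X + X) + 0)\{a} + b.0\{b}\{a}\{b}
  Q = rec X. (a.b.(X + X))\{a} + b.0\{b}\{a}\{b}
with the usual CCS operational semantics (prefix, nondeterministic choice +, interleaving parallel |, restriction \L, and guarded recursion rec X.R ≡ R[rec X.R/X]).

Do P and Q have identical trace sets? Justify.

Reachable graph of P (2 states):
  u0 = rec X. (a.b.(X + X) + 0)\{a} + b.0\{b}\{a}\{b} → ··b··> u1
  u1 = 0\{b}\{a}\{b} → stopped
Reachable graph of Q (2 states):
  v0 = rec X. (a.b.(X + X))\{a} + b.0\{b}\{a}\{b} → ··b··> v1
  v1 = 0\{b}\{a}\{b} → stopped
Bisimilarity quotient blocks:
  B0 = {u0, v0}
  B1 = {u1, v1}
u0 ∈ B0, v0 ∈ B0 → same block
Bisimilar ⇒ trace-equivalent.

trace-equivalent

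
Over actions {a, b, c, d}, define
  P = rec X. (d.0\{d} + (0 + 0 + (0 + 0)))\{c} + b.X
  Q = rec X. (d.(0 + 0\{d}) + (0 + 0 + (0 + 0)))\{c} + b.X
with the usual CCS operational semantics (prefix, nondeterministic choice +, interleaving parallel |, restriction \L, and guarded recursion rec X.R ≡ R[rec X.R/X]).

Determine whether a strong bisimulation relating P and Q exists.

YES

LTS(P): 2 reachable states
  u0 = rec X. (d.0\{d} + (0 + 0 + (0 + 0)))\{c} + b.X :: -b-> u0, -d-> u1
  u1 = 0\{d}\{c} :: stopped
LTS(Q): 2 reachable states
  v0 = rec X. (d.(0 + 0\{d}) + (0 + 0 + (0 + 0)))\{c} + b.X :: -b-> v0, -d-> v1
  v1 = (0 + 0\{d})\{c} :: stopped
Coarsest stable partition (strong bisimilarity classes):
  B0 = {u0, v0}
  B1 = {u1, v1}
u0 ∈ B0, v0 ∈ B0 → same block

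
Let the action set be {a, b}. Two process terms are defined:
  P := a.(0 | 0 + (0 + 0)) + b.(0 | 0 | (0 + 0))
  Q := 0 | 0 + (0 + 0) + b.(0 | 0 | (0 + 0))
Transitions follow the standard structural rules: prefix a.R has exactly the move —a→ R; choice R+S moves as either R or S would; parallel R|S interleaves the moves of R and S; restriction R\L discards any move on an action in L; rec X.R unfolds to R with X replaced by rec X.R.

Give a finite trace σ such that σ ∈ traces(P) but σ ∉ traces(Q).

a

Reachable graph of P (3 states):
  p0 = a.(0 | 0 + (0 + 0)) + b.(0 | 0 | (0 + 0)) :: -a-> p1, -b-> p2
  p1 = 0 | 0 + (0 + 0) :: ∅
  p2 = 0 | 0 | (0 + 0) :: ∅
Reachable graph of Q (2 states):
  q0 = 0 | 0 + (0 + 0) + b.(0 | 0 | (0 + 0)) :: -b-> q1
  q1 = 0 | 0 | (0 + 0) :: ∅
Executing a from P (initial set {p0}):
  [1] a ⇒ {p1}
  P completes σ.
Executing a from Q (initial set {q0}):
  [1] a ⇒ ∅  — Q cannot continue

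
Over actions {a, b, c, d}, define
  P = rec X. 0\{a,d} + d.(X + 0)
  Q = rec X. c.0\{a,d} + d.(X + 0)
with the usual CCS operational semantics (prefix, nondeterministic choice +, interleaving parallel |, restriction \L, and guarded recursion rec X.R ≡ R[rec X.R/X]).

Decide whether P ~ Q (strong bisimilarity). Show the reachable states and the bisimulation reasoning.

LTS(P): 2 reachable states
  s0 = rec X. 0\{a,d} + d.(X + 0) has moves --d--▸ s1
  s1 = (rec X. 0\{a,d} + d.(X + 0)) + 0 has moves --d--▸ s1
LTS(Q): 3 reachable states
  t0 = rec X. c.0\{a,d} + d.(X + 0) has moves --c--▸ t1, --d--▸ t2
  t1 = 0\{a,d} has moves stopped
  t2 = (rec X. c.0\{a,d} + d.(X + 0)) + 0 has moves --c--▸ t1, --d--▸ t2
Partition-refinement fixed point:
  B0 = {s0, s1}
  B1 = {t0, t2}
  B2 = {t1}
s0 ∈ B0, t0 ∈ B1 → different blocks

P ≁ Q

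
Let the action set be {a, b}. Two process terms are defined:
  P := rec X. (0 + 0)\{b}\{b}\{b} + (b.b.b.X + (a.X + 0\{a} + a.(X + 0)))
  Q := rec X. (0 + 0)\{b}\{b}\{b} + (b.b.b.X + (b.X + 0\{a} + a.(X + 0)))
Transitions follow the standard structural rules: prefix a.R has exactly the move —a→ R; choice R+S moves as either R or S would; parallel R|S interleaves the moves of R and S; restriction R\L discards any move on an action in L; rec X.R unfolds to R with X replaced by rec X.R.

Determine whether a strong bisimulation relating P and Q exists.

NO

Reachable graph of P (4 states):
  s0 = rec X. (0 + 0)\{b}\{b}\{b} + (b.b.b.X + (a.X + 0\{a} + a.(X + 0))) | --a--▸ s0, --a--▸ s1, --b--▸ s2
  s1 = (rec X. (0 + 0)\{b}\{b}\{b} + (b.b.b.X + (a.X + 0\{a} + a.(X + 0)))) + 0 | --a--▸ s0, --a--▸ s1, --b--▸ s2
  s2 = b.b.(rec X. (0 + 0)\{b}\{b}\{b} + (b.b.b.X + (a.X + 0\{a} + a.(X + 0)))) | --b--▸ s3
  s3 = b.(rec X. (0 + 0)\{b}\{b}\{b} + (b.b.b.X + (a.X + 0\{a} + a.(X + 0)))) | --b--▸ s0
Reachable graph of Q (4 states):
  t0 = rec X. (0 + 0)\{b}\{b}\{b} + (b.b.b.X + (b.X + 0\{a} + a.(X + 0))) | --a--▸ t1, --b--▸ t0, --b--▸ t2
  t1 = (rec X. (0 + 0)\{b}\{b}\{b} + (b.b.b.X + (b.X + 0\{a} + a.(X + 0)))) + 0 | --a--▸ t1, --b--▸ t0, --b--▸ t2
  t2 = b.b.(rec X. (0 + 0)\{b}\{b}\{b} + (b.b.b.X + (b.X + 0\{a} + a.(X + 0)))) | --b--▸ t3
  t3 = b.(rec X. (0 + 0)\{b}\{b}\{b} + (b.b.b.X + (b.X + 0\{a} + a.(X + 0)))) | --b--▸ t0
Bisimilarity quotient blocks:
  B0 = {s0, s1}
  B1 = {s2}
  B2 = {s3}
  B3 = {t0, t1}
  B4 = {t2}
  B5 = {t3}
s0 ∈ B0, t0 ∈ B3 → different blocks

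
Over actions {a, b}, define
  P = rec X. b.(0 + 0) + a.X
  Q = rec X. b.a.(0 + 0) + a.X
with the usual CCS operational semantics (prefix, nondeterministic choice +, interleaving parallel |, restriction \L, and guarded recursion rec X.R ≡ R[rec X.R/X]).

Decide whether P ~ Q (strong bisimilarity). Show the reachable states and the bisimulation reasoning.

NO

Reachable graph of P (2 states):
  p0 = rec X. b.(0 + 0) + a.X | =a=> p0, =b=> p1
  p1 = 0 + 0 | deadlocked
Reachable graph of Q (3 states):
  q0 = rec X. b.a.(0 + 0) + a.X | =a=> q0, =b=> q1
  q1 = a.(0 + 0) | =a=> q2
  q2 = 0 + 0 | deadlocked
Coarsest stable partition (strong bisimilarity classes):
  B0 = {p0}
  B1 = {p1, q2}
  B2 = {q0}
  B3 = {q1}
p0 ∈ B0, q0 ∈ B2 → different blocks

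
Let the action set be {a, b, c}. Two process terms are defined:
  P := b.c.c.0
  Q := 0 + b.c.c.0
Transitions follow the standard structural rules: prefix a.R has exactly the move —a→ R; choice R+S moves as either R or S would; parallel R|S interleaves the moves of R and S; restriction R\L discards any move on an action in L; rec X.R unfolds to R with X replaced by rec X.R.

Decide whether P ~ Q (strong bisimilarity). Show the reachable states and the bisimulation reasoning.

P ~ Q

LTS(P): 4 reachable states
  m0 = b.c.c.0 ⊢ -b-> m1
  m1 = c.c.0 ⊢ -c-> m2
  m2 = c.0 ⊢ -c-> m3
  m3 = 0 ⊢ stopped
LTS(Q): 4 reachable states
  n0 = 0 + b.c.c.0 ⊢ -b-> n1
  n1 = c.c.0 ⊢ -c-> n2
  n2 = c.0 ⊢ -c-> n3
  n3 = 0 ⊢ stopped
Coarsest stable partition (strong bisimilarity classes):
  B0 = {m0, n0}
  B1 = {m1, n1}
  B2 = {m2, n2}
  B3 = {m3, n3}
m0 ∈ B0, n0 ∈ B0 → same block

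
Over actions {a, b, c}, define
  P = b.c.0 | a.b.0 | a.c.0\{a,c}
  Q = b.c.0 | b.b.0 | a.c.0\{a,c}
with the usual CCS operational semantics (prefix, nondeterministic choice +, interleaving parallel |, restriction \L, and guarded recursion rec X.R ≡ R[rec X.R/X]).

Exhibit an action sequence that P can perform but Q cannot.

Reachable graph of P (27 states):
  u0 = b.c.0 | a.b.0 | a.c.0\{a,c} ⊢ =a=> u1, =a=> u2, =b=> u3
  u1 = b.c.0 | a.b.0 | c.0\{a,c} ⊢ =a=> u4, =b=> u5, =c=> u6
  u2 = b.c.0 | b.0 | a.c.0\{a,c} ⊢ =a=> u4, =b=> u7, =b=> u8
  u3 = c.0 | a.b.0 | a.c.0\{a,c} ⊢ =a=> u5, =a=> u8, =c=> u9
  u4 = b.c.0 | b.0 | c.0\{a,c} ⊢ =b=> u10, =b=> u11, =c=> u12
  u5 = c.0 | a.b.0 | c.0\{a,c} ⊢ =a=> u11, =c=> u13, =c=> u14
  u6 = b.c.0 | a.b.0 | 0\{a,c} ⊢ =a=> u12, =b=> u14
  u7 = b.c.0 | 0 | a.c.0\{a,c} ⊢ =a=> u10, =b=> u15
  u8 = c.0 | b.0 | a.c.0\{a,c} ⊢ =a=> u11, =b=> u15, =c=> u16
  u9 = 0 | a.b.0 | a.c.0\{a,c} ⊢ =a=> u13, =a=> u16
  u10 = b.c.0 | 0 | c.0\{a,c} ⊢ =b=> u17, =c=> u18
  u11 = c.0 | b.0 | c.0\{a,c} ⊢ =b=> u17, =c=> u19, =c=> u20
  u12 = b.c.0 | b.0 | 0\{a,c} ⊢ =b=> u18, =b=> u20
  u13 = 0 | a.b.0 | c.0\{a,c} ⊢ =a=> u19, =c=> u21
  u14 = c.0 | a.b.0 | 0\{a,c} ⊢ =a=> u20, =c=> u21
  u15 = c.0 | 0 | a.c.0\{a,c} ⊢ =a=> u17, =c=> u22
  u16 = 0 | b.0 | a.c.0\{a,c} ⊢ =a=> u19, =b=> u22
  u17 = c.0 | 0 | c.0\{a,c} ⊢ =c=> u23, =c=> u24
  u18 = b.c.0 | 0 | 0\{a,c} ⊢ =b=> u24
  u19 = 0 | b.0 | c.0\{a,c} ⊢ =b=> u23, =c=> u25
  u20 = c.0 | b.0 | 0\{a,c} ⊢ =b=> u24, =c=> u25
  u21 = 0 | a.b.0 | 0\{a,c} ⊢ =a=> u25
  u22 = 0 | 0 | a.c.0\{a,c} ⊢ =a=> u23
  u23 = 0 | 0 | c.0\{a,c} ⊢ =c=> u26
  u24 = c.0 | 0 | 0\{a,c} ⊢ =c=> u26
  u25 = 0 | b.0 | 0\{a,c} ⊢ =b=> u26
  u26 = 0 | 0 | 0\{a,c} ⊢ ∅
Reachable graph of Q (27 states):
  v0 = b.c.0 | b.b.0 | a.c.0\{a,c} ⊢ =a=> v1, =b=> v2, =b=> v3
  v1 = b.c.0 | b.b.0 | c.0\{a,c} ⊢ =b=> v4, =b=> v5, =c=> v6
  v2 = b.c.0 | b.0 | a.c.0\{a,c} ⊢ =a=> v4, =b=> v7, =b=> v8
  v3 = c.0 | b.b.0 | a.c.0\{a,c} ⊢ =a=> v5, =b=> v8, =c=> v9
  v4 = b.c.0 | b.0 | c.0\{a,c} ⊢ =b=> v10, =b=> v11, =c=> v12
  v5 = c.0 | b.b.0 | c.0\{a,c} ⊢ =b=> v11, =c=> v13, =c=> v14
  v6 = b.c.0 | b.b.0 | 0\{a,c} ⊢ =b=> v12, =b=> v14
  v7 = b.c.0 | 0 | a.c.0\{a,c} ⊢ =a=> v10, =b=> v15
  v8 = c.0 | b.0 | a.c.0\{a,c} ⊢ =a=> v11, =b=> v15, =c=> v16
  v9 = 0 | b.b.0 | a.c.0\{a,c} ⊢ =a=> v13, =b=> v16
  v10 = b.c.0 | 0 | c.0\{a,c} ⊢ =b=> v17, =c=> v18
  v11 = c.0 | b.0 | c.0\{a,c} ⊢ =b=> v17, =c=> v19, =c=> v20
  v12 = b.c.0 | b.0 | 0\{a,c} ⊢ =b=> v18, =b=> v20
  v13 = 0 | b.b.0 | c.0\{a,c} ⊢ =b=> v19, =c=> v21
  v14 = c.0 | b.b.0 | 0\{a,c} ⊢ =b=> v20, =c=> v21
  v15 = c.0 | 0 | a.c.0\{a,c} ⊢ =a=> v17, =c=> v22
  v16 = 0 | b.0 | a.c.0\{a,c} ⊢ =a=> v19, =b=> v22
  v17 = c.0 | 0 | c.0\{a,c} ⊢ =c=> v23, =c=> v24
  v18 = b.c.0 | 0 | 0\{a,c} ⊢ =b=> v24
  v19 = 0 | b.0 | c.0\{a,c} ⊢ =b=> v23, =c=> v25
  v20 = c.0 | b.0 | 0\{a,c} ⊢ =b=> v24, =c=> v25
  v21 = 0 | b.b.0 | 0\{a,c} ⊢ =b=> v25
  v22 = 0 | 0 | a.c.0\{a,c} ⊢ =a=> v23
  v23 = 0 | 0 | c.0\{a,c} ⊢ =c=> v26
  v24 = c.0 | 0 | 0\{a,c} ⊢ =c=> v26
  v25 = 0 | b.0 | 0\{a,c} ⊢ =b=> v26
  v26 = 0 | 0 | 0\{a,c} ⊢ ∅
Executing aa from P (initial set {u0}):
  step 1 (a): {u1, u2}
  step 2 (a): {u4}
  P completes σ.
Executing aa from Q (initial set {v0}):
  step 1 (a): {v1}
  step 2 (a): no successor for Q

aa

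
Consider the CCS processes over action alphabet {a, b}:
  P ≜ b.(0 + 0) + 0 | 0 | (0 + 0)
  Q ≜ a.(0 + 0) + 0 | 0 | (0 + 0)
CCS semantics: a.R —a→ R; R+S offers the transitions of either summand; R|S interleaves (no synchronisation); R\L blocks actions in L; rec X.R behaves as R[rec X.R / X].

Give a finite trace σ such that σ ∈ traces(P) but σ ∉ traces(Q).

P's transition system — 2 states:
  u0 = b.(0 + 0) + 0 | 0 | (0 + 0) ⊢ -b-> u1
  u1 = 0 + 0 ⊢ stopped
Q's transition system — 2 states:
  v0 = a.(0 + 0) + 0 | 0 | (0 + 0) ⊢ -a-> v1
  v1 = 0 + 0 ⊢ stopped
Executing b from P (initial set {u0}):
  after b @ step 1: {u1}
  — P admits the full trace.
Executing b from Q (initial set {v0}):
  after b @ step 1: ∅ (Q stuck)

b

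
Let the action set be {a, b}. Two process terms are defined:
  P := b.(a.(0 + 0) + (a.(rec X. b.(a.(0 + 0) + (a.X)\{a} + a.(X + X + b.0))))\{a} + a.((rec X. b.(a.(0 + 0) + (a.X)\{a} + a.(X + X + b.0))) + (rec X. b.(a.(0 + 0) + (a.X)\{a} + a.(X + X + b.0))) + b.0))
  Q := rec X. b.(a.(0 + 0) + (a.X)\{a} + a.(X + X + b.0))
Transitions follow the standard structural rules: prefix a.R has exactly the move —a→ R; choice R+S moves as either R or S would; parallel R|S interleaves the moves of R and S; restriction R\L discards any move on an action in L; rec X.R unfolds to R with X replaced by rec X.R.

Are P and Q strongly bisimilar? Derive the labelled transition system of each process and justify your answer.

P's transition system — 5 states:
  p0 = b.(a.(0 + 0) + (a.(rec X. b.(a.(0 + 0) + (a.X)\{a} + a.(X + X + b.0))))\{a} + a.((rec X. b.(a.(0 + 0) + (a.X)\{a} + a.(X + X + b.0))) + (rec X. b.(a.(0 + 0) + (a.X)\{a} + a.(X + X + b.0))) + b.0)) :: -b-> p1
  p1 = a.(0 + 0) + (a.(rec X. b.(a.(0 + 0) + (a.X)\{a} + a.(X + X + b.0))))\{a} + a.((rec X. b.(a.(0 + 0) + (a.X)\{a} + a.(X + X + b.0))) + (rec X. b.(a.(0 + 0) + (a.X)\{a} + a.(X + X + b.0))) + b.0) :: -a-> p2, -a-> p3
  p2 = (rec X. b.(a.(0 + 0) + (a.X)\{a} + a.(X + X + b.0))) + (rec X. b.(a.(0 + 0) + (a.X)\{a} + a.(X + X + b.0))) + b.0 :: -b-> p1, -b-> p4
  p3 = 0 + 0 :: stopped
  p4 = 0 :: stopped
Q's transition system — 5 states:
  q0 = rec X. b.(a.(0 + 0) + (a.X)\{a} + a.(X + X + b.0)) :: -b-> q1
  q1 = a.(0 + 0) + (a.(rec X. b.(a.(0 + 0) + (a.X)\{a} + a.(X + X + b.0))))\{a} + a.((rec X. b.(a.(0 + 0) + (a.X)\{a} + a.(X + X + b.0))) + (rec X. b.(a.(0 + 0) + (a.X)\{a} + a.(X + X + b.0))) + b.0) :: -a-> q2, -a-> q3
  q2 = (rec X. b.(a.(0 + 0) + (a.X)\{a} + a.(X + X + b.0))) + (rec X. b.(a.(0 + 0) + (a.X)\{a} + a.(X + X + b.0))) + b.0 :: -b-> q1, -b-> q4
  q3 = 0 + 0 :: stopped
  q4 = 0 :: stopped
Partition-refinement fixed point:
  B0 = {p0, q0}
  B1 = {p1, q1}
  B2 = {p3, p4, q3, q4}
  B3 = {p2, q2}
p0 ∈ B0, q0 ∈ B0 → same block

YES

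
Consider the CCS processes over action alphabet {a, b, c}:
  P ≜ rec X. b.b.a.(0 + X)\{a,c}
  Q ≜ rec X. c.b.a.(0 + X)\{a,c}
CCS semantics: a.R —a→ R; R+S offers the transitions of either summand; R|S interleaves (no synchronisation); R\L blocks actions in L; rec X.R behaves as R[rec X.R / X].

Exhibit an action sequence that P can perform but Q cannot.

LTS(P): 6 reachable states
  s0 = rec X. b.b.a.(0 + X)\{a,c} :: =b=> s1
  s1 = b.a.(0 + (rec X. b.b.a.(0 + X)\{a,c}))\{a,c} :: =b=> s2
  s2 = a.(0 + (rec X. b.b.a.(0 + X)\{a,c}))\{a,c} :: =a=> s3
  s3 = (0 + (rec X. b.b.a.(0 + X)\{a,c}))\{a,c} :: =b=> s4
  s4 = (b.a.(0 + (rec X. b.b.a.(0 + X)\{a,c}))\{a,c})\{a,c} :: =b=> s5
  s5 = (a.(0 + (rec X. b.b.a.(0 + X)\{a,c}))\{a,c})\{a,c} :: (no moves)
LTS(Q): 4 reachable states
  t0 = rec X. c.b.a.(0 + X)\{a,c} :: =c=> t1
  t1 = b.a.(0 + (rec X. c.b.a.(0 + X)\{a,c}))\{a,c} :: =b=> t2
  t2 = a.(0 + (rec X. c.b.a.(0 + X)\{a,c}))\{a,c} :: =a=> t3
  t3 = (0 + (rec X. c.b.a.(0 + X)\{a,c}))\{a,c} :: (no moves)
Executing b from P (initial set {s0}):
  [1] b ⇒ {s1}
  P completes σ.
Executing b from Q (initial set {t0}):
  [1] b ⇒ ∅ (Q stuck)

b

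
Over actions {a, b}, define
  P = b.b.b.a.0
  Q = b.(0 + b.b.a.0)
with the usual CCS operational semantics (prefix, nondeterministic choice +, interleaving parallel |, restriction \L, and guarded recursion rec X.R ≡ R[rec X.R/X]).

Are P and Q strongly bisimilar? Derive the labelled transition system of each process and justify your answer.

bisimilar

LTS(P): 5 reachable states
  p0 = b.b.b.a.0 has moves =b=> p1
  p1 = b.b.a.0 has moves =b=> p2
  p2 = b.a.0 has moves =b=> p3
  p3 = a.0 has moves =a=> p4
  p4 = 0 has moves stopped
LTS(Q): 5 reachable states
  q0 = b.(0 + b.b.a.0) has moves =b=> q1
  q1 = 0 + b.b.a.0 has moves =b=> q2
  q2 = b.a.0 has moves =b=> q3
  q3 = a.0 has moves =a=> q4
  q4 = 0 has moves stopped
Partition-refinement fixed point:
  B0 = {p0, q0}
  B1 = {p1, q1}
  B2 = {p2, q2}
  B3 = {p3, q3}
  B4 = {p4, q4}
p0 ∈ B0, q0 ∈ B0 → same block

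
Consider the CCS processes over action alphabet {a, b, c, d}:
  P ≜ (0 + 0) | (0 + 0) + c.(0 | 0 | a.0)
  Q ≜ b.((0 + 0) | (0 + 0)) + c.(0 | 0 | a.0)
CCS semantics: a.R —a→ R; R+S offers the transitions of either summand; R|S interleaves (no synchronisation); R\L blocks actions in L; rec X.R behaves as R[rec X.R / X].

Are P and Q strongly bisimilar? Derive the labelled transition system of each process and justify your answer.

NO

Reachable graph of P (3 states):
  s0 = (0 + 0) | (0 + 0) + c.(0 | 0 | a.0) :: --c--▸ s1
  s1 = 0 | 0 | a.0 :: --a--▸ s2
  s2 = 0 | 0 | 0 :: ∅
Reachable graph of Q (4 states):
  t0 = b.((0 + 0) | (0 + 0)) + c.(0 | 0 | a.0) :: --b--▸ t1, --c--▸ t2
  t1 = (0 + 0) | (0 + 0) :: ∅
  t2 = 0 | 0 | a.0 :: --a--▸ t3
  t3 = 0 | 0 | 0 :: ∅
Coarsest stable partition (strong bisimilarity classes):
  B0 = {s0}
  B1 = {s1, t2}
  B2 = {s2, t1, t3}
  B3 = {t0}
s0 ∈ B0, t0 ∈ B3 → different blocks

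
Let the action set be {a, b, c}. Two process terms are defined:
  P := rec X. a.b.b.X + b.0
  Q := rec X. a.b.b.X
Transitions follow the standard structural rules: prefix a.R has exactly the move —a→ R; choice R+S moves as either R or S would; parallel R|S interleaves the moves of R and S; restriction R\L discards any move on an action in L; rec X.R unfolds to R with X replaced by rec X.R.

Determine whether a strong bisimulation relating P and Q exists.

NO

LTS(P): 4 reachable states
  u0 = rec X. a.b.b.X + b.0 :: =a=> u1, =b=> u2
  u1 = b.b.(rec X. a.b.b.X + b.0) :: =b=> u3
  u2 = 0 :: (no moves)
  u3 = b.(rec X. a.b.b.X + b.0) :: =b=> u0
LTS(Q): 3 reachable states
  v0 = rec X. a.b.b.X :: =a=> v1
  v1 = b.b.(rec X. a.b.b.X) :: =b=> v2
  v2 = b.(rec X. a.b.b.X) :: =b=> v0
Partition-refinement fixed point:
  B0 = {u0}
  B1 = {u2}
  B2 = {u1}
  B3 = {u3}
  B4 = {v0}
  B5 = {v1}
  B6 = {v2}
u0 ∈ B0, v0 ∈ B4 → different blocks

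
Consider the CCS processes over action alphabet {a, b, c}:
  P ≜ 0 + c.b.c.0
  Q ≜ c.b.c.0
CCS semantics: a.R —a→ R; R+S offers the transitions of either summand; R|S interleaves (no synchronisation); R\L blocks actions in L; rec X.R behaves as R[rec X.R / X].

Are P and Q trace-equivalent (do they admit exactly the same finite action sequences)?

Reachable graph of P (4 states):
  p0 = 0 + c.b.c.0 ⊢ —c→ p1
  p1 = b.c.0 ⊢ —b→ p2
  p2 = c.0 ⊢ —c→ p3
  p3 = 0 ⊢ ·
Reachable graph of Q (4 states):
  q0 = c.b.c.0 ⊢ —c→ q1
  q1 = b.c.0 ⊢ —b→ q2
  q2 = c.0 ⊢ —c→ q3
  q3 = 0 ⊢ ·
Bisimilarity quotient blocks:
  B0 = {p0, q0}
  B1 = {p1, q1}
  B2 = {p2, q2}
  B3 = {p3, q3}
p0 ∈ B0, q0 ∈ B0 → same block
Bisimilar ⇒ trace-equivalent.

YES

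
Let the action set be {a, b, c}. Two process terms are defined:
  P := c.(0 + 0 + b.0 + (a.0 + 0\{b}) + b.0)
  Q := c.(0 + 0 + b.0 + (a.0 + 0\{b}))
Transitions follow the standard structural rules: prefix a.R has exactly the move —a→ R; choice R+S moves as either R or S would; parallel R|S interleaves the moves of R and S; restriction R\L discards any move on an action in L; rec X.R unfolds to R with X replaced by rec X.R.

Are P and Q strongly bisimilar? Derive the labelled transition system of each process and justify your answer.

Reachable graph of P (3 states):
  p0 = c.(0 + 0 + b.0 + (a.0 + 0\{b}) + b.0) | =c=> p1
  p1 = 0 + 0 + b.0 + (a.0 + 0\{b}) + b.0 | =a=> p2, =b=> p2
  p2 = 0 | ∅
Reachable graph of Q (3 states):
  q0 = c.(0 + 0 + b.0 + (a.0 + 0\{b})) | =c=> q1
  q1 = 0 + 0 + b.0 + (a.0 + 0\{b}) | =a=> q2, =b=> q2
  q2 = 0 | ∅
Bisimilarity quotient blocks:
  B0 = {p0, q0}
  B1 = {p1, q1}
  B2 = {p2, q2}
p0 ∈ B0, q0 ∈ B0 → same block

YES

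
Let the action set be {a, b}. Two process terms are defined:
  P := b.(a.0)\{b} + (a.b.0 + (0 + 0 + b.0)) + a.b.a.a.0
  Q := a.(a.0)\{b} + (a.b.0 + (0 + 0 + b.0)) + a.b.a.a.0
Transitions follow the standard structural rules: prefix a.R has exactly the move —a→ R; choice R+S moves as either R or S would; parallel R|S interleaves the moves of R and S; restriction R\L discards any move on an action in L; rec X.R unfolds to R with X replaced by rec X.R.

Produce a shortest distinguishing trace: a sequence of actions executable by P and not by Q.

ba

LTS(P): 8 reachable states
  s0 = b.(a.0)\{b} + (a.b.0 + (0 + 0 + b.0)) + a.b.a.a.0 :: —a→ s1, —a→ s2, —b→ s3, —b→ s4
  s1 = b.0 :: —b→ s4
  s2 = b.a.a.0 :: —b→ s5
  s3 = (a.0)\{b} :: —a→ s6
  s4 = 0 :: deadlocked
  s5 = a.a.0 :: —a→ s7
  s6 = 0\{b} :: deadlocked
  s7 = a.0 :: —a→ s4
LTS(Q): 8 reachable states
  t0 = a.(a.0)\{b} + (a.b.0 + (0 + 0 + b.0)) + a.b.a.a.0 :: —a→ t1, —a→ t2, —a→ t3, —b→ t4
  t1 = (a.0)\{b} :: —a→ t5
  t2 = b.0 :: —b→ t4
  t3 = b.a.a.0 :: —b→ t6
  t4 = 0 :: deadlocked
  t5 = 0\{b} :: deadlocked
  t6 = a.a.0 :: —a→ t7
  t7 = a.0 :: —a→ t4
Trace ⟨ba⟩ through P, begin at {s0}:
  [1] b ⇒ {s3, s4}
  [2] a ⇒ {s6}
  — P admits the full trace.
Trace ⟨ba⟩ through Q, begin at {t0}:
  [1] b ⇒ {t4}
  [2] a ⇒ ∅  — Q cannot continue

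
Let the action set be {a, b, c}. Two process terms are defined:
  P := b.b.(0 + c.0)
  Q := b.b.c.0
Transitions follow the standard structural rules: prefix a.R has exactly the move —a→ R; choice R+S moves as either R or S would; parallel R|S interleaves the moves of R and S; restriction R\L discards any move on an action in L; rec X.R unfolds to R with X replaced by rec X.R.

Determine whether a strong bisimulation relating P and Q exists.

YES

Reachable graph of P (4 states):
  s0 = b.b.(0 + c.0) → -b-> s1
  s1 = b.(0 + c.0) → -b-> s2
  s2 = 0 + c.0 → -c-> s3
  s3 = 0 → (no moves)
Reachable graph of Q (4 states):
  t0 = b.b.c.0 → -b-> t1
  t1 = b.c.0 → -b-> t2
  t2 = c.0 → -c-> t3
  t3 = 0 → (no moves)
Coarsest stable partition (strong bisimilarity classes):
  B0 = {s0, t0}
  B1 = {s1, t1}
  B2 = {s2, t2}
  B3 = {s3, t3}
s0 ∈ B0, t0 ∈ B0 → same block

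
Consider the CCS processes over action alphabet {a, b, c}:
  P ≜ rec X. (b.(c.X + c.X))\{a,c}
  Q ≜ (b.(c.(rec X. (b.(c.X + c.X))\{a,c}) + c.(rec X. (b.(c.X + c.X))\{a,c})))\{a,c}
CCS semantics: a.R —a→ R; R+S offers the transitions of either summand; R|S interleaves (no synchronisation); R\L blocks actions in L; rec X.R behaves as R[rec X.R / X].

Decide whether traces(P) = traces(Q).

P's transition system — 2 states:
  s0 = rec X. (b.(c.X + c.X))\{a,c} :: =b=> s1
  s1 = (c.(rec X. (b.(c.X + c.X))\{a,c}) + c.(rec X. (b.(c.X + c.X))\{a,c}))\{a,c} :: ∅
Q's transition system — 2 states:
  t0 = (b.(c.(rec X. (b.(c.X + c.X))\{a,c}) + c.(rec X. (b.(c.X + c.X))\{a,c})))\{a,c} :: =b=> t1
  t1 = (c.(rec X. (b.(c.X + c.X))\{a,c}) + c.(rec X. (b.(c.X + c.X))\{a,c}))\{a,c} :: ∅
Coarsest stable partition (strong bisimilarity classes):
  B0 = {s0, t0}
  B1 = {s1, t1}
s0 ∈ B0, t0 ∈ B0 → same block
Bisimilar ⇒ trace-equivalent.

traces(P) = traces(Q)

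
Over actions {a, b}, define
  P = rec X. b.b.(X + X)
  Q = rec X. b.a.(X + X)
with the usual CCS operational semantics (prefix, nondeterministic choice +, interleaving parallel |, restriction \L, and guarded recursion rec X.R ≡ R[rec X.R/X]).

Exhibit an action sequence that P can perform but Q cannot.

bb

Reachable graph of P (3 states):
  p0 = rec X. b.b.(X + X) | ··b··> p1
  p1 = b.((rec X. b.b.(X + X)) + (rec X. b.b.(X + X))) | ··b··> p2
  p2 = (rec X. b.b.(X + X)) + (rec X. b.b.(X + X)) | ··b··> p1
Reachable graph of Q (3 states):
  q0 = rec X. b.a.(X + X) | ··b··> q1
  q1 = a.((rec X. b.a.(X + X)) + (rec X. b.a.(X + X))) | ··a··> q2
  q2 = (rec X. b.a.(X + X)) + (rec X. b.a.(X + X)) | ··b··> q1
Trace ⟨bb⟩ through P, begin at {p0}:
  [1] b ⇒ {p1}
  [2] b ⇒ {p2}
  ✓ P
Trace ⟨bb⟩ through Q, begin at {q0}:
  [1] b ⇒ {q1}
  [2] b ⇒ no successor for Q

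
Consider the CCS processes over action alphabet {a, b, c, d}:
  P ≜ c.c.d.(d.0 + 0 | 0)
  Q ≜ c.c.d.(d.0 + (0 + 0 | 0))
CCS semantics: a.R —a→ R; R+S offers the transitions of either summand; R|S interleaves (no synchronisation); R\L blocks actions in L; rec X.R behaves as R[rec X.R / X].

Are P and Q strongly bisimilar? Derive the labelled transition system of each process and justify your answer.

LTS(P): 5 reachable states
  m0 = c.c.d.(d.0 + 0 | 0) | ··c··> m1
  m1 = c.d.(d.0 + 0 | 0) | ··c··> m2
  m2 = d.(d.0 + 0 | 0) | ··d··> m3
  m3 = d.0 + 0 | 0 | ··d··> m4
  m4 = 0 | deadlocked
LTS(Q): 5 reachable states
  n0 = c.c.d.(d.0 + (0 + 0 | 0)) | ··c··> n1
  n1 = c.d.(d.0 + (0 + 0 | 0)) | ··c··> n2
  n2 = d.(d.0 + (0 + 0 | 0)) | ··d··> n3
  n3 = d.0 + (0 + 0 | 0) | ··d··> n4
  n4 = 0 | deadlocked
Partition-refinement fixed point:
  B0 = {m0, n0}
  B1 = {m1, n1}
  B2 = {m2, n2}
  B3 = {m3, n3}
  B4 = {m4, n4}
m0 ∈ B0, n0 ∈ B0 → same block

YES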